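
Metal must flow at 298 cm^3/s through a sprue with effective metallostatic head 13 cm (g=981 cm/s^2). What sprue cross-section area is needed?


Formula: v = sqrt(2*g*h), A = Q/v
Velocity: v = sqrt(2 * 981 * 13) = sqrt(25506) = 159.7060 cm/s
Sprue area: A = Q / v = 298 / 159.7060 = 1.8659 cm^2

1.8659 cm^2


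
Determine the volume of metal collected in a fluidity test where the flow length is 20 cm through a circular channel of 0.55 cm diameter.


Formula: V = pi * (d/2)^2 * L  (cylinder volume)
Radius = 0.55/2 = 0.275 cm
V = pi * 0.275^2 * 20 = 4.7517 cm^3


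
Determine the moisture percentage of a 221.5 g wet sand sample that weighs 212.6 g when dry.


Formula: MC = (W_wet - W_dry) / W_wet * 100
Water mass = 221.5 - 212.6 = 8.9 g
MC = 8.9 / 221.5 * 100 = 4.0181%

4.0181%


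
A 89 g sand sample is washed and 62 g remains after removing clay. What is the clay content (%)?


Formula: Clay% = (W_total - W_washed) / W_total * 100
Clay mass = 89 - 62 = 27 g
Clay% = 27 / 89 * 100 = 30.3371%

30.3371%


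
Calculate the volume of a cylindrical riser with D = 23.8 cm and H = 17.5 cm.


Formula: V = pi * (D/2)^2 * H  (cylinder volume)
Radius = D/2 = 23.8/2 = 11.9 cm
V = pi * 11.9^2 * 17.5 = 7785.4164 cm^3


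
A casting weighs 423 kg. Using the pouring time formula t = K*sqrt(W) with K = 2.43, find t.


Formula: t = K * sqrt(W)
sqrt(W) = sqrt(423) = 20.56696
t = 2.43 * 20.56696 = 49.9777 s

Final answer: 49.9777 s


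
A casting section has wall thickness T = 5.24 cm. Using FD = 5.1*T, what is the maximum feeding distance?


Formula: FD = 5.1 * T  (riser feeding-distance rule)
FD = 5.1 * 5.24 cm = 26.7240 cm

Final answer: 26.7240 cm


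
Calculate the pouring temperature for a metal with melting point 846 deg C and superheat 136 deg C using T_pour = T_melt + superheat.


Formula: T_pour = T_melt + Superheat
T_pour = 846 + 136 = 982 deg C


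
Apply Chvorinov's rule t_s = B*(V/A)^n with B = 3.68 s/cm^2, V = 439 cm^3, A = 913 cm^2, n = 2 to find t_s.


Formula: t_s = B * (V/A)^n  (Chvorinov's rule, n=2)
Modulus M = V/A = 439/913 = 0.480832 cm
M^2 = 0.480832^2 = 0.231199 cm^2
t_s = 3.68 * 0.231199 = 0.8508 s

Final answer: 0.8508 s


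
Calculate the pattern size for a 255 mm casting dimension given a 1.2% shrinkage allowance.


Formula: L_pattern = L_casting * (1 + shrinkage_rate/100)
Shrinkage factor = 1 + 1.2/100 = 1.012
L_pattern = 255 mm * 1.012 = 258.0600 mm


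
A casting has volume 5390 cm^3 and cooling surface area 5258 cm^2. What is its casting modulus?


Formula: Casting Modulus M = V / A
M = 5390 cm^3 / 5258 cm^2 = 1.0251 cm

Answer: 1.0251 cm


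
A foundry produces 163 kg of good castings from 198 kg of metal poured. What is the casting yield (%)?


Formula: Casting Yield = (W_good / W_total) * 100
Yield = (163 kg / 198 kg) * 100 = 82.3232%

82.3232%


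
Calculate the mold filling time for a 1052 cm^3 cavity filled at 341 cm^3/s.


Formula: t_fill = V_mold / Q_flow
t = 1052 cm^3 / 341 cm^3/s = 3.0850 s

Final answer: 3.0850 s


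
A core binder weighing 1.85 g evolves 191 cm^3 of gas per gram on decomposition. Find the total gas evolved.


Formula: V_gas = W_binder * gas_evolution_rate
V = 1.85 g * 191 cm^3/g = 353.3500 cm^3


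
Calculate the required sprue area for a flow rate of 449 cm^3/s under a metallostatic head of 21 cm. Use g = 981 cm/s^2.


Formula: v = sqrt(2*g*h), A = Q/v
Velocity: v = sqrt(2 * 981 * 21) = sqrt(41202) = 202.9828 cm/s
Sprue area: A = Q / v = 449 / 202.9828 = 2.2120 cm^2


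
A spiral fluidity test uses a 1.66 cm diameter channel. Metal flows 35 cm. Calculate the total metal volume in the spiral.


Formula: V = pi * (d/2)^2 * L  (cylinder volume)
Radius = 1.66/2 = 0.83 cm
V = pi * 0.83^2 * 35 = 75.7485 cm^3

75.7485 cm^3


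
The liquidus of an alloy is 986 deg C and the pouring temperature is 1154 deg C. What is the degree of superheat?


Formula: Superheat = T_pour - T_melt
Superheat = 1154 - 986 = 168 deg C

Answer: 168 deg C


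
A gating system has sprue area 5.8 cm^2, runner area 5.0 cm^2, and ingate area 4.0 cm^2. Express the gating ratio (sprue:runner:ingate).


Sprue:Runner:Ingate = 1 : 5.0/5.8 : 4.0/5.8 = 1:0.86:0.69


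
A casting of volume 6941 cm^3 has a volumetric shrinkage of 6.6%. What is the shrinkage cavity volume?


Formula: V_shrink = V_casting * shrinkage_pct / 100
V_shrink = 6941 cm^3 * 6.6 / 100 = 458.1060 cm^3

Answer: 458.1060 cm^3


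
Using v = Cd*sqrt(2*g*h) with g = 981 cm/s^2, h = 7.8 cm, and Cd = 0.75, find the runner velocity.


Formula: v = Cd * sqrt(2 * g * h)  (Torricelli with discharge coefficient)
2*g*h = 2 * 981 * 7.8 = 15303.6 cm^2/s^2
sqrt(15303.6) = 123.70772 cm/s
v = 0.75 * 123.70772 = 92.7808 cm/s


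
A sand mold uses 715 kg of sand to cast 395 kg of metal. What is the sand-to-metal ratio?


Formula: Sand-to-Metal Ratio = W_sand / W_metal
Ratio = 715 kg / 395 kg = 1.8101


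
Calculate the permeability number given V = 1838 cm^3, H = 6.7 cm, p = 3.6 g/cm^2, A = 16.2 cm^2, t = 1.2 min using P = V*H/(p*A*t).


Formula: Permeability Number P = (V * H) / (p * A * t)
Numerator: V * H = 1838 * 6.7 = 12314.6
Denominator: p * A * t = 3.6 * 16.2 * 1.2 = 69.984
P = 12314.6 / 69.984 = 175.9631


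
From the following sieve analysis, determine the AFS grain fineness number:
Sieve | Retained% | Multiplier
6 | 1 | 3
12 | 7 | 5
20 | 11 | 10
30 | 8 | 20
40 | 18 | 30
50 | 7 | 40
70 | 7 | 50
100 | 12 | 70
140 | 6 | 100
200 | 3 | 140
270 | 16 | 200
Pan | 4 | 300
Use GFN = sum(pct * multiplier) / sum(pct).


Formula: GFN = sum(pct * multiplier) / sum(pct)
sum(pct * multiplier) = 7738
sum(pct) = 100
GFN = 7738 / 100 = 77.38

Answer: 77.38


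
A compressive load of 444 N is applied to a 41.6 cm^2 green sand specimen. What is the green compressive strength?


Formula: Compressive Strength = Force / Area
Strength = 444 N / 41.6 cm^2 = 10.6731 N/cm^2

10.6731 N/cm^2


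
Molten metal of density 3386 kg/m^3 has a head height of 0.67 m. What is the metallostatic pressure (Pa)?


Formula: P = rho * g * h
rho * g = 3386 * 9.81 = 33216.66 N/m^3
P = 33216.66 * 0.67 = 22255.1622 Pa

Final answer: 22255.1622 Pa


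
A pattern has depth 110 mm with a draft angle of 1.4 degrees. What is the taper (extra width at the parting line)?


Formula: taper = depth * tan(draft_angle)
tan(1.4 deg) = 0.0244395
taper = 110 mm * 0.0244395 = 2.6883 mm


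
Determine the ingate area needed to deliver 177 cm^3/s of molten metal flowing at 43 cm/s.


Formula: A_ingate = Q / v  (continuity equation)
A = 177 cm^3/s / 43 cm/s = 4.1163 cm^2

Answer: 4.1163 cm^2


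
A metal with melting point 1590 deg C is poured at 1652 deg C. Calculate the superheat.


Formula: Superheat = T_pour - T_melt
Superheat = 1652 - 1590 = 62 deg C

Answer: 62 deg C


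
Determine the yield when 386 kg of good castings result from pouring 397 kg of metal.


Formula: Casting Yield = (W_good / W_total) * 100
Yield = (386 kg / 397 kg) * 100 = 97.2292%

Answer: 97.2292%


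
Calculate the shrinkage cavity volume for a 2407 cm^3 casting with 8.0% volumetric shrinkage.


Formula: V_shrink = V_casting * shrinkage_pct / 100
V_shrink = 2407 cm^3 * 8.0 / 100 = 192.5600 cm^3

Answer: 192.5600 cm^3


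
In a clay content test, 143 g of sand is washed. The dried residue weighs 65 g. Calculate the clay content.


Formula: Clay% = (W_total - W_washed) / W_total * 100
Clay mass = 143 - 65 = 78 g
Clay% = 78 / 143 * 100 = 54.5455%

Answer: 54.5455%


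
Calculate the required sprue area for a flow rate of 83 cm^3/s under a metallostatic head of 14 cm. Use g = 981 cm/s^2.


Formula: v = sqrt(2*g*h), A = Q/v
Velocity: v = sqrt(2 * 981 * 14) = sqrt(27468) = 165.7347 cm/s
Sprue area: A = Q / v = 83 / 165.7347 = 0.5008 cm^2

Final answer: 0.5008 cm^2


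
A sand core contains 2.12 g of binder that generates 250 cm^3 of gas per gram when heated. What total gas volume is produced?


Formula: V_gas = W_binder * gas_evolution_rate
V = 2.12 g * 250 cm^3/g = 530.0000 cm^3

Final answer: 530.0000 cm^3


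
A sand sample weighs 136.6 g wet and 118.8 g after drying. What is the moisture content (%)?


Formula: MC = (W_wet - W_dry) / W_wet * 100
Water mass = 136.6 - 118.8 = 17.8 g
MC = 17.8 / 136.6 * 100 = 13.0307%

Answer: 13.0307%


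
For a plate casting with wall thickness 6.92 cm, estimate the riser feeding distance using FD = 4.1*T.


Formula: FD = 4.1 * T  (riser feeding-distance rule)
FD = 4.1 * 6.92 cm = 28.3720 cm

Final answer: 28.3720 cm


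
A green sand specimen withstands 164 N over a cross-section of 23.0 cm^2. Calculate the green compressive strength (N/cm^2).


Formula: Compressive Strength = Force / Area
Strength = 164 N / 23.0 cm^2 = 7.1304 N/cm^2


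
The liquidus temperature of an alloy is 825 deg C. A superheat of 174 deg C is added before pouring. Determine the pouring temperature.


Formula: T_pour = T_melt + Superheat
T_pour = 825 + 174 = 999 deg C

999 deg C


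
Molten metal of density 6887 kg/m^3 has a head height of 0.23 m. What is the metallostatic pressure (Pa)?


Formula: P = rho * g * h
rho * g = 6887 * 9.81 = 67561.47 N/m^3
P = 67561.47 * 0.23 = 15539.1381 Pa

Answer: 15539.1381 Pa


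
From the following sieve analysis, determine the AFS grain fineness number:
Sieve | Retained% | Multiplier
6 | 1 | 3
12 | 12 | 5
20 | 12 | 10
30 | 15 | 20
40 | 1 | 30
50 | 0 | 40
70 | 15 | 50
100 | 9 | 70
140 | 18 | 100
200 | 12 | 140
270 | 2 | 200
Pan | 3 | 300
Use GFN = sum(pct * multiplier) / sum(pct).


Formula: GFN = sum(pct * multiplier) / sum(pct)
sum(pct * multiplier) = 6673
sum(pct) = 100
GFN = 6673 / 100 = 66.73

Final answer: 66.73


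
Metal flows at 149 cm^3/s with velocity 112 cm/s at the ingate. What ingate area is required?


Formula: A_ingate = Q / v  (continuity equation)
A = 149 cm^3/s / 112 cm/s = 1.3304 cm^2


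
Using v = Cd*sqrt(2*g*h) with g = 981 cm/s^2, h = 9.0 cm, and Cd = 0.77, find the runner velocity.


Formula: v = Cd * sqrt(2 * g * h)  (Torricelli with discharge coefficient)
2*g*h = 2 * 981 * 9.0 = 17658.0 cm^2/s^2
sqrt(17658.0) = 132.88341 cm/s
v = 0.77 * 132.88341 = 102.3202 cm/s


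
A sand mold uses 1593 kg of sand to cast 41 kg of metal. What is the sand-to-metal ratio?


Formula: Sand-to-Metal Ratio = W_sand / W_metal
Ratio = 1593 kg / 41 kg = 38.8537

Answer: 38.8537


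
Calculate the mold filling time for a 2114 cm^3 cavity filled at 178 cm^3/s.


Formula: t_fill = V_mold / Q_flow
t = 2114 cm^3 / 178 cm^3/s = 11.8764 s

Answer: 11.8764 s


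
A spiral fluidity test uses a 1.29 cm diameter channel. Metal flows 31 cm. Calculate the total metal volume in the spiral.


Formula: V = pi * (d/2)^2 * L  (cylinder volume)
Radius = 1.29/2 = 0.645 cm
V = pi * 0.645^2 * 31 = 40.5164 cm^3

Final answer: 40.5164 cm^3


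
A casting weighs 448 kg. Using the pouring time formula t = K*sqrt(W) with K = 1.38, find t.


Formula: t = K * sqrt(W)
sqrt(W) = sqrt(448) = 21.16601
t = 1.38 * 21.16601 = 29.2091 s

29.2091 s


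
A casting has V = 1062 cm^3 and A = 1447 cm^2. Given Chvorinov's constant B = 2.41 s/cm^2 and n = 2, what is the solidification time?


Formula: t_s = B * (V/A)^n  (Chvorinov's rule, n=2)
Modulus M = V/A = 1062/1447 = 0.733932 cm
M^2 = 0.733932^2 = 0.538656 cm^2
t_s = 2.41 * 0.538656 = 1.2982 s

Final answer: 1.2982 s


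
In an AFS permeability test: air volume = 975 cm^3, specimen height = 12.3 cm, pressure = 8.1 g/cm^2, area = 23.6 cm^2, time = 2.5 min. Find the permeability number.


Formula: Permeability Number P = (V * H) / (p * A * t)
Numerator: V * H = 975 * 12.3 = 11992.5
Denominator: p * A * t = 8.1 * 23.6 * 2.5 = 477.9
P = 11992.5 / 477.9 = 25.0942

Final answer: 25.0942


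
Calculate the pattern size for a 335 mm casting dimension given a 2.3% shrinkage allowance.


Formula: L_pattern = L_casting * (1 + shrinkage_rate/100)
Shrinkage factor = 1 + 2.3/100 = 1.023
L_pattern = 335 mm * 1.023 = 342.7050 mm

342.7050 mm


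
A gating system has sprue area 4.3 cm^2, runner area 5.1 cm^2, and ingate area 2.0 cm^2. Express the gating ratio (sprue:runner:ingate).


Sprue:Runner:Ingate = 1 : 5.1/4.3 : 2.0/4.3 = 1:1.19:0.47

1:1.19:0.47


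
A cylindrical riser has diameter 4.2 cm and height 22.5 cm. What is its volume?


Formula: V = pi * (D/2)^2 * H  (cylinder volume)
Radius = D/2 = 4.2/2 = 2.1 cm
V = pi * 2.1^2 * 22.5 = 311.7245 cm^3

311.7245 cm^3


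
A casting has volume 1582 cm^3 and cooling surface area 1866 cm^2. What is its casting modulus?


Formula: Casting Modulus M = V / A
M = 1582 cm^3 / 1866 cm^2 = 0.8478 cm


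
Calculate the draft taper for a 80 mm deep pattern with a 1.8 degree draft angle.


Formula: taper = depth * tan(draft_angle)
tan(1.8 deg) = 0.0314263
taper = 80 mm * 0.0314263 = 2.5141 mm

Final answer: 2.5141 mm


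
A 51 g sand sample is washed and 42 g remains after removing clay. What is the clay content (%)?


Formula: Clay% = (W_total - W_washed) / W_total * 100
Clay mass = 51 - 42 = 9 g
Clay% = 9 / 51 * 100 = 17.6471%

Answer: 17.6471%


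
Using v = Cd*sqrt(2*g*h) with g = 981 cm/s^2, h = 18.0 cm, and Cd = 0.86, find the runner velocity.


Formula: v = Cd * sqrt(2 * g * h)  (Torricelli with discharge coefficient)
2*g*h = 2 * 981 * 18.0 = 35316.0 cm^2/s^2
sqrt(35316.0) = 187.92552 cm/s
v = 0.86 * 187.92552 = 161.6159 cm/s

Answer: 161.6159 cm/s


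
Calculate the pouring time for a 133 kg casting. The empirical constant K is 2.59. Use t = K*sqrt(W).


Formula: t = K * sqrt(W)
sqrt(W) = sqrt(133) = 11.53256
t = 2.59 * 11.53256 = 29.8693 s

Final answer: 29.8693 s


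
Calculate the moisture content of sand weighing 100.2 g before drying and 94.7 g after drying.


Formula: MC = (W_wet - W_dry) / W_wet * 100
Water mass = 100.2 - 94.7 = 5.5 g
MC = 5.5 / 100.2 * 100 = 5.4890%

Final answer: 5.4890%


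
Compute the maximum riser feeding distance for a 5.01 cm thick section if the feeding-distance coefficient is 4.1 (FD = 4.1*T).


Formula: FD = 4.1 * T  (riser feeding-distance rule)
FD = 4.1 * 5.01 cm = 20.5410 cm

20.5410 cm


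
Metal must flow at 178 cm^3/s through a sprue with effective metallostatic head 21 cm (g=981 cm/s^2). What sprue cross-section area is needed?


Formula: v = sqrt(2*g*h), A = Q/v
Velocity: v = sqrt(2 * 981 * 21) = sqrt(41202) = 202.9828 cm/s
Sprue area: A = Q / v = 178 / 202.9828 = 0.8769 cm^2

Final answer: 0.8769 cm^2


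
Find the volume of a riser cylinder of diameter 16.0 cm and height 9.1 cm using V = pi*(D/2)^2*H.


Formula: V = pi * (D/2)^2 * H  (cylinder volume)
Radius = D/2 = 16.0/2 = 8.0 cm
V = pi * 8.0^2 * 9.1 = 1829.6636 cm^3

Final answer: 1829.6636 cm^3


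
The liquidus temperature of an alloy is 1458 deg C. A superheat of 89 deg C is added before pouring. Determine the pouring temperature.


Formula: T_pour = T_melt + Superheat
T_pour = 1458 + 89 = 1547 deg C


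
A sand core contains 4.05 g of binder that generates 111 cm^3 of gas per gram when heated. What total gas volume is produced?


Formula: V_gas = W_binder * gas_evolution_rate
V = 4.05 g * 111 cm^3/g = 449.5500 cm^3


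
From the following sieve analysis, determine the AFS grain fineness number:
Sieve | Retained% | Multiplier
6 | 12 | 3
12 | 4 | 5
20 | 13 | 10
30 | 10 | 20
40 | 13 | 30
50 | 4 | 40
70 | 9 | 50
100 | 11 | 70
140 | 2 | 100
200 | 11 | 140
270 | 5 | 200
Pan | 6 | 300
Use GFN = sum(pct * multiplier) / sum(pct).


Formula: GFN = sum(pct * multiplier) / sum(pct)
sum(pct * multiplier) = 6696
sum(pct) = 100
GFN = 6696 / 100 = 66.96

Final answer: 66.96


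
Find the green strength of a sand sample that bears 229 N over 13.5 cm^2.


Formula: Compressive Strength = Force / Area
Strength = 229 N / 13.5 cm^2 = 16.9630 N/cm^2

16.9630 N/cm^2


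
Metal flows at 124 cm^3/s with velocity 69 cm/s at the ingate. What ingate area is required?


Formula: A_ingate = Q / v  (continuity equation)
A = 124 cm^3/s / 69 cm/s = 1.7971 cm^2


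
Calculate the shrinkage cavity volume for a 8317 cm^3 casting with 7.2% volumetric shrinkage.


Formula: V_shrink = V_casting * shrinkage_pct / 100
V_shrink = 8317 cm^3 * 7.2 / 100 = 598.8240 cm^3


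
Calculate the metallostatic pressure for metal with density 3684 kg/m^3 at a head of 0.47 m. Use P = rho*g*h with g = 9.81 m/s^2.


Formula: P = rho * g * h
rho * g = 3684 * 9.81 = 36140.04 N/m^3
P = 36140.04 * 0.47 = 16985.8188 Pa

Final answer: 16985.8188 Pa


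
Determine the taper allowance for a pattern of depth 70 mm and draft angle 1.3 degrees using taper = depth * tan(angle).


Formula: taper = depth * tan(draft_angle)
tan(1.3 deg) = 0.0226932
taper = 70 mm * 0.0226932 = 1.5885 mm


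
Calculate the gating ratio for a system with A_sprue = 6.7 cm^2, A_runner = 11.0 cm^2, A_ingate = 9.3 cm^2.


Sprue:Runner:Ingate = 1 : 11.0/6.7 : 9.3/6.7 = 1:1.64:1.39

1:1.64:1.39


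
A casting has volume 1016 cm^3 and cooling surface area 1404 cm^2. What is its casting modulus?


Formula: Casting Modulus M = V / A
M = 1016 cm^3 / 1404 cm^2 = 0.7236 cm

Final answer: 0.7236 cm


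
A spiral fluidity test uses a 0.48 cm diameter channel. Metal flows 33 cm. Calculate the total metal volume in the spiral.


Formula: V = pi * (d/2)^2 * L  (cylinder volume)
Radius = 0.48/2 = 0.24 cm
V = pi * 0.24^2 * 33 = 5.9715 cm^3


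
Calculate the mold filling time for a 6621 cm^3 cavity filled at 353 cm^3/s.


Formula: t_fill = V_mold / Q_flow
t = 6621 cm^3 / 353 cm^3/s = 18.7564 s


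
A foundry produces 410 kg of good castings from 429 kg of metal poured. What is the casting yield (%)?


Formula: Casting Yield = (W_good / W_total) * 100
Yield = (410 kg / 429 kg) * 100 = 95.5711%

95.5711%


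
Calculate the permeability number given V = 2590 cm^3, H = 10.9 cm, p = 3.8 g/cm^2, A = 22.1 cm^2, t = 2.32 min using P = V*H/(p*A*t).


Formula: Permeability Number P = (V * H) / (p * A * t)
Numerator: V * H = 2590 * 10.9 = 28231.0
Denominator: p * A * t = 3.8 * 22.1 * 2.32 = 194.8336
P = 28231.0 / 194.8336 = 144.8980


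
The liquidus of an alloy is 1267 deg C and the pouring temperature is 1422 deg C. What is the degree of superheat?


Formula: Superheat = T_pour - T_melt
Superheat = 1422 - 1267 = 155 deg C

Answer: 155 deg C


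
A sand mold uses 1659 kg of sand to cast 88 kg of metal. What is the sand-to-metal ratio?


Formula: Sand-to-Metal Ratio = W_sand / W_metal
Ratio = 1659 kg / 88 kg = 18.8523


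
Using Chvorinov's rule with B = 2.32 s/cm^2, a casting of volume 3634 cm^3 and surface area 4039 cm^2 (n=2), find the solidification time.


Formula: t_s = B * (V/A)^n  (Chvorinov's rule, n=2)
Modulus M = V/A = 3634/4039 = 0.899728 cm
M^2 = 0.899728^2 = 0.809510 cm^2
t_s = 2.32 * 0.809510 = 1.8781 s

1.8781 s


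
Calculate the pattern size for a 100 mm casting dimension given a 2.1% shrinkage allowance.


Formula: L_pattern = L_casting * (1 + shrinkage_rate/100)
Shrinkage factor = 1 + 2.1/100 = 1.021
L_pattern = 100 mm * 1.021 = 102.1000 mm


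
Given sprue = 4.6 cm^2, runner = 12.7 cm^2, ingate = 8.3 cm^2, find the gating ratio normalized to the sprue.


Sprue:Runner:Ingate = 1 : 12.7/4.6 : 8.3/4.6 = 1:2.76:1.80

1:2.76:1.80


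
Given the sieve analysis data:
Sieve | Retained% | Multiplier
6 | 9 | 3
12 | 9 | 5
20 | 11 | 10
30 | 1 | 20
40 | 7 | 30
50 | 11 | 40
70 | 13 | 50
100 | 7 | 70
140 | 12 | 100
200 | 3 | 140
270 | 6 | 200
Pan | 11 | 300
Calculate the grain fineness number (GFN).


Formula: GFN = sum(pct * multiplier) / sum(pct)
sum(pct * multiplier) = 8112
sum(pct) = 100
GFN = 8112 / 100 = 81.12

81.12


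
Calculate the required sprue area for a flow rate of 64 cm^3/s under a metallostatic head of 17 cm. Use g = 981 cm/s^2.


Formula: v = sqrt(2*g*h), A = Q/v
Velocity: v = sqrt(2 * 981 * 17) = sqrt(33354) = 182.6308 cm/s
Sprue area: A = Q / v = 64 / 182.6308 = 0.3504 cm^2

Final answer: 0.3504 cm^2


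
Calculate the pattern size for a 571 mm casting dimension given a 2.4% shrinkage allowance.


Formula: L_pattern = L_casting * (1 + shrinkage_rate/100)
Shrinkage factor = 1 + 2.4/100 = 1.024
L_pattern = 571 mm * 1.024 = 584.7040 mm

Answer: 584.7040 mm


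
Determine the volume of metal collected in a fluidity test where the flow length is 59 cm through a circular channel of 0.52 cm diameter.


Formula: V = pi * (d/2)^2 * L  (cylinder volume)
Radius = 0.52/2 = 0.26 cm
V = pi * 0.26^2 * 59 = 12.5299 cm^3


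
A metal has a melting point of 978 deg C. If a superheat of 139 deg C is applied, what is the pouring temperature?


Formula: T_pour = T_melt + Superheat
T_pour = 978 + 139 = 1117 deg C

Answer: 1117 deg C


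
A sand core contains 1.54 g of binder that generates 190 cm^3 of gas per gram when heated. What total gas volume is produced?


Formula: V_gas = W_binder * gas_evolution_rate
V = 1.54 g * 190 cm^3/g = 292.6000 cm^3


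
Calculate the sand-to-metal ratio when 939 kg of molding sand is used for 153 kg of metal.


Formula: Sand-to-Metal Ratio = W_sand / W_metal
Ratio = 939 kg / 153 kg = 6.1373

Answer: 6.1373


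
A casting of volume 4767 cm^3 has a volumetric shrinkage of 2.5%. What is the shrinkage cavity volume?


Formula: V_shrink = V_casting * shrinkage_pct / 100
V_shrink = 4767 cm^3 * 2.5 / 100 = 119.1750 cm^3

Final answer: 119.1750 cm^3


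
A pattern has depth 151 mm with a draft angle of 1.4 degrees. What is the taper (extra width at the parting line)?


Formula: taper = depth * tan(draft_angle)
tan(1.4 deg) = 0.0244395
taper = 151 mm * 0.0244395 = 3.6904 mm

3.6904 mm


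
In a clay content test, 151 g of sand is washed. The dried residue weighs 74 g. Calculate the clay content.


Formula: Clay% = (W_total - W_washed) / W_total * 100
Clay mass = 151 - 74 = 77 g
Clay% = 77 / 151 * 100 = 50.9934%

Final answer: 50.9934%


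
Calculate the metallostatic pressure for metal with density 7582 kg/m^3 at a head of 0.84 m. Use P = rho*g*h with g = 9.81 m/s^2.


Formula: P = rho * g * h
rho * g = 7582 * 9.81 = 74379.42 N/m^3
P = 74379.42 * 0.84 = 62478.7128 Pa

62478.7128 Pa


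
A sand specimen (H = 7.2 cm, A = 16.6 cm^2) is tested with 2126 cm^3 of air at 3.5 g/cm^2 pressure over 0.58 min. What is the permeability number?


Formula: Permeability Number P = (V * H) / (p * A * t)
Numerator: V * H = 2126 * 7.2 = 15307.2
Denominator: p * A * t = 3.5 * 16.6 * 0.58 = 33.698
P = 15307.2 / 33.698 = 454.2465

Answer: 454.2465


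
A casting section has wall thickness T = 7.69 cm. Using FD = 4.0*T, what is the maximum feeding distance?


Formula: FD = 4.0 * T  (riser feeding-distance rule)
FD = 4.0 * 7.69 cm = 30.7600 cm


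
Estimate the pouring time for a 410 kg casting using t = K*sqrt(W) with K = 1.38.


Formula: t = K * sqrt(W)
sqrt(W) = sqrt(410) = 20.24846
t = 1.38 * 20.24846 = 27.9429 s

Answer: 27.9429 s


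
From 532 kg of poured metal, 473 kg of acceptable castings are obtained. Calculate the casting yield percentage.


Formula: Casting Yield = (W_good / W_total) * 100
Yield = (473 kg / 532 kg) * 100 = 88.9098%

Final answer: 88.9098%


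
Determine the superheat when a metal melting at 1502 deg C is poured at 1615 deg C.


Formula: Superheat = T_pour - T_melt
Superheat = 1615 - 1502 = 113 deg C

113 deg C


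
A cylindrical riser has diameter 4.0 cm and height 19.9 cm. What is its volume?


Formula: V = pi * (D/2)^2 * H  (cylinder volume)
Radius = D/2 = 4.0/2 = 2.0 cm
V = pi * 2.0^2 * 19.9 = 250.0708 cm^3

Final answer: 250.0708 cm^3


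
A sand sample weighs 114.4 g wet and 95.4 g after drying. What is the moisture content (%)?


Formula: MC = (W_wet - W_dry) / W_wet * 100
Water mass = 114.4 - 95.4 = 19.0 g
MC = 19.0 / 114.4 * 100 = 16.6084%

Answer: 16.6084%


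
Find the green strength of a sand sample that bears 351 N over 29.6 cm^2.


Formula: Compressive Strength = Force / Area
Strength = 351 N / 29.6 cm^2 = 11.8581 N/cm^2

Answer: 11.8581 N/cm^2


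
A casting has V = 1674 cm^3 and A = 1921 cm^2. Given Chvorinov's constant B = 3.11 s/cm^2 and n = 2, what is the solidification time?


Formula: t_s = B * (V/A)^n  (Chvorinov's rule, n=2)
Modulus M = V/A = 1674/1921 = 0.871421 cm
M^2 = 0.871421^2 = 0.759375 cm^2
t_s = 3.11 * 0.759375 = 2.3617 s


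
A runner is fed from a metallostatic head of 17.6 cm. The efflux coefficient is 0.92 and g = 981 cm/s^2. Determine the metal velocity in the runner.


Formula: v = Cd * sqrt(2 * g * h)  (Torricelli with discharge coefficient)
2*g*h = 2 * 981 * 17.6 = 34531.2 cm^2/s^2
sqrt(34531.2) = 185.82572 cm/s
v = 0.92 * 185.82572 = 170.9597 cm/s


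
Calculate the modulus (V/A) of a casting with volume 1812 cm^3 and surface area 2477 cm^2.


Formula: Casting Modulus M = V / A
M = 1812 cm^3 / 2477 cm^2 = 0.7315 cm

0.7315 cm


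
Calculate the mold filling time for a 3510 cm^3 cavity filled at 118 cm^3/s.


Formula: t_fill = V_mold / Q_flow
t = 3510 cm^3 / 118 cm^3/s = 29.7458 s

Final answer: 29.7458 s


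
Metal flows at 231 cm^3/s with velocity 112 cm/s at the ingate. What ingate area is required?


Formula: A_ingate = Q / v  (continuity equation)
A = 231 cm^3/s / 112 cm/s = 2.0625 cm^2

Final answer: 2.0625 cm^2


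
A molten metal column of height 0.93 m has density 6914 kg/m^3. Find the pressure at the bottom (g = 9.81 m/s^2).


Formula: P = rho * g * h
rho * g = 6914 * 9.81 = 67826.34 N/m^3
P = 67826.34 * 0.93 = 63078.4962 Pa

Answer: 63078.4962 Pa


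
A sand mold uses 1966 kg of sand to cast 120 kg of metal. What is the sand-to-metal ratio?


Formula: Sand-to-Metal Ratio = W_sand / W_metal
Ratio = 1966 kg / 120 kg = 16.3833

Final answer: 16.3833


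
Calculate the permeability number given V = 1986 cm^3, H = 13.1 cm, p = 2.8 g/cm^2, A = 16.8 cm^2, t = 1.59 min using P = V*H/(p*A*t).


Formula: Permeability Number P = (V * H) / (p * A * t)
Numerator: V * H = 1986 * 13.1 = 26016.6
Denominator: p * A * t = 2.8 * 16.8 * 1.59 = 74.7936
P = 26016.6 / 74.7936 = 347.8453

Final answer: 347.8453


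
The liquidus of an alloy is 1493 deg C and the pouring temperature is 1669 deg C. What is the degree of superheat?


Formula: Superheat = T_pour - T_melt
Superheat = 1669 - 1493 = 176 deg C

176 deg C


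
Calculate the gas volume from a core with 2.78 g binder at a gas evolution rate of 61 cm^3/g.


Formula: V_gas = W_binder * gas_evolution_rate
V = 2.78 g * 61 cm^3/g = 169.5800 cm^3


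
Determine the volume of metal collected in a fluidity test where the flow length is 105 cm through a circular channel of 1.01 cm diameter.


Formula: V = pi * (d/2)^2 * L  (cylinder volume)
Radius = 1.01/2 = 0.505 cm
V = pi * 0.505^2 * 105 = 84.1244 cm^3

Answer: 84.1244 cm^3


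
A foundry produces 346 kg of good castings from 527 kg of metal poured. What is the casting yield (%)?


Formula: Casting Yield = (W_good / W_total) * 100
Yield = (346 kg / 527 kg) * 100 = 65.6546%


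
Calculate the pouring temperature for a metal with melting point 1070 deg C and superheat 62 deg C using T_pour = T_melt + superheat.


Formula: T_pour = T_melt + Superheat
T_pour = 1070 + 62 = 1132 deg C

1132 deg C


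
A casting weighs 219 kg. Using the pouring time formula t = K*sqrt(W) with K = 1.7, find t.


Formula: t = K * sqrt(W)
sqrt(W) = sqrt(219) = 14.79865
t = 1.7 * 14.79865 = 25.1577 s


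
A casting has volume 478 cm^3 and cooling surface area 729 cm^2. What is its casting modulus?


Formula: Casting Modulus M = V / A
M = 478 cm^3 / 729 cm^2 = 0.6557 cm

Final answer: 0.6557 cm


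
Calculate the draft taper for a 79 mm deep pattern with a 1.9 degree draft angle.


Formula: taper = depth * tan(draft_angle)
tan(1.9 deg) = 0.0331734
taper = 79 mm * 0.0331734 = 2.6207 mm

Answer: 2.6207 mm


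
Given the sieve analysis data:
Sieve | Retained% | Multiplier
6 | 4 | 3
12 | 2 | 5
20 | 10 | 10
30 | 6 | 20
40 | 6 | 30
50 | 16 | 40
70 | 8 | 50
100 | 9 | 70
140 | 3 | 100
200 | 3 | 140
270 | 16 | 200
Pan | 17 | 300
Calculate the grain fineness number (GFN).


Formula: GFN = sum(pct * multiplier) / sum(pct)
sum(pct * multiplier) = 11112
sum(pct) = 100
GFN = 11112 / 100 = 111.12

Final answer: 111.12


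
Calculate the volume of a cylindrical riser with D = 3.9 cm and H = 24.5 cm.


Formula: V = pi * (D/2)^2 * H  (cylinder volume)
Radius = D/2 = 3.9/2 = 1.95 cm
V = pi * 1.95^2 * 24.5 = 292.6747 cm^3

Final answer: 292.6747 cm^3


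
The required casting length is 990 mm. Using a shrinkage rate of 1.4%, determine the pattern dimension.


Formula: L_pattern = L_casting * (1 + shrinkage_rate/100)
Shrinkage factor = 1 + 1.4/100 = 1.014
L_pattern = 990 mm * 1.014 = 1003.8600 mm

Answer: 1003.8600 mm


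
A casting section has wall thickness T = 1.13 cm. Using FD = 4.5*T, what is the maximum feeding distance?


Formula: FD = 4.5 * T  (riser feeding-distance rule)
FD = 4.5 * 1.13 cm = 5.0850 cm


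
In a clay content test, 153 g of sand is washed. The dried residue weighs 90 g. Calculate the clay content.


Formula: Clay% = (W_total - W_washed) / W_total * 100
Clay mass = 153 - 90 = 63 g
Clay% = 63 / 153 * 100 = 41.1765%

Answer: 41.1765%


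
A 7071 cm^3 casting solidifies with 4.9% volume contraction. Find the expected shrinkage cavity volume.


Formula: V_shrink = V_casting * shrinkage_pct / 100
V_shrink = 7071 cm^3 * 4.9 / 100 = 346.4790 cm^3

346.4790 cm^3


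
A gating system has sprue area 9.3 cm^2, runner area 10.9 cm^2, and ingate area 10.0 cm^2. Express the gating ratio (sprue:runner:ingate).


Sprue:Runner:Ingate = 1 : 10.9/9.3 : 10.0/9.3 = 1:1.17:1.08

Final answer: 1:1.17:1.08


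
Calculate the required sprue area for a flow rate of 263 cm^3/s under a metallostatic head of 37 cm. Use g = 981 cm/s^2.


Formula: v = sqrt(2*g*h), A = Q/v
Velocity: v = sqrt(2 * 981 * 37) = sqrt(72594) = 269.4327 cm/s
Sprue area: A = Q / v = 263 / 269.4327 = 0.9761 cm^2

0.9761 cm^2


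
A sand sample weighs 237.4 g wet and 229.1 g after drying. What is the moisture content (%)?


Formula: MC = (W_wet - W_dry) / W_wet * 100
Water mass = 237.4 - 229.1 = 8.3 g
MC = 8.3 / 237.4 * 100 = 3.4962%


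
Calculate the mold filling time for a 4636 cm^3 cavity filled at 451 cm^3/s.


Formula: t_fill = V_mold / Q_flow
t = 4636 cm^3 / 451 cm^3/s = 10.2794 s


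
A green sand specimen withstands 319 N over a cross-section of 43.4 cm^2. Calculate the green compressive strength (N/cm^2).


Formula: Compressive Strength = Force / Area
Strength = 319 N / 43.4 cm^2 = 7.3502 N/cm^2


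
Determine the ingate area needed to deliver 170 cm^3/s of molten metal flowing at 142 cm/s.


Formula: A_ingate = Q / v  (continuity equation)
A = 170 cm^3/s / 142 cm/s = 1.1972 cm^2


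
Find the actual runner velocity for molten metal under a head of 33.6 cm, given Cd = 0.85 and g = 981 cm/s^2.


Formula: v = Cd * sqrt(2 * g * h)  (Torricelli with discharge coefficient)
2*g*h = 2 * 981 * 33.6 = 65923.2 cm^2/s^2
sqrt(65923.2) = 256.75514 cm/s
v = 0.85 * 256.75514 = 218.2419 cm/s

Final answer: 218.2419 cm/s


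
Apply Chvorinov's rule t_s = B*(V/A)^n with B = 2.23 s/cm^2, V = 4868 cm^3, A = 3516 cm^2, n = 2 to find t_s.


Formula: t_s = B * (V/A)^n  (Chvorinov's rule, n=2)
Modulus M = V/A = 4868/3516 = 1.384528 cm
M^2 = 1.384528^2 = 1.916918 cm^2
t_s = 2.23 * 1.916918 = 4.2747 s

Final answer: 4.2747 s


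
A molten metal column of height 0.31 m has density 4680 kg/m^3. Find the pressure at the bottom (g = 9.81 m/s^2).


Formula: P = rho * g * h
rho * g = 4680 * 9.81 = 45910.8 N/m^3
P = 45910.8 * 0.31 = 14232.3480 Pa

Final answer: 14232.3480 Pa


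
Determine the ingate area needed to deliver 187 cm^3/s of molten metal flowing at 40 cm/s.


Formula: A_ingate = Q / v  (continuity equation)
A = 187 cm^3/s / 40 cm/s = 4.6750 cm^2


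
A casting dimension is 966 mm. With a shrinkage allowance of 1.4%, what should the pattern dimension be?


Formula: L_pattern = L_casting * (1 + shrinkage_rate/100)
Shrinkage factor = 1 + 1.4/100 = 1.014
L_pattern = 966 mm * 1.014 = 979.5240 mm


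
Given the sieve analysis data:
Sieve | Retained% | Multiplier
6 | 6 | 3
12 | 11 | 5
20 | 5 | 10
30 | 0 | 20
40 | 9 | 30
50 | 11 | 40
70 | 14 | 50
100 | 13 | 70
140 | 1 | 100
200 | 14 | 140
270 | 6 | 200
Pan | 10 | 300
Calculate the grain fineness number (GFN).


Formula: GFN = sum(pct * multiplier) / sum(pct)
sum(pct * multiplier) = 8703
sum(pct) = 100
GFN = 8703 / 100 = 87.03

Final answer: 87.03


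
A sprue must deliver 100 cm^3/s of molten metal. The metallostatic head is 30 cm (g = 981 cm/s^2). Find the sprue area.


Formula: v = sqrt(2*g*h), A = Q/v
Velocity: v = sqrt(2 * 981 * 30) = sqrt(58860) = 242.6108 cm/s
Sprue area: A = Q / v = 100 / 242.6108 = 0.4122 cm^2

Final answer: 0.4122 cm^2


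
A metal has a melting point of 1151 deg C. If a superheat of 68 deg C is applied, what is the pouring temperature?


Formula: T_pour = T_melt + Superheat
T_pour = 1151 + 68 = 1219 deg C

Final answer: 1219 deg C


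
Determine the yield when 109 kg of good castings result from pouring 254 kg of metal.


Formula: Casting Yield = (W_good / W_total) * 100
Yield = (109 kg / 254 kg) * 100 = 42.9134%

Final answer: 42.9134%


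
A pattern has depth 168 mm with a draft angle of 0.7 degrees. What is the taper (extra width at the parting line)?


Formula: taper = depth * tan(draft_angle)
tan(0.7 deg) = 0.0122179
taper = 168 mm * 0.0122179 = 2.0526 mm


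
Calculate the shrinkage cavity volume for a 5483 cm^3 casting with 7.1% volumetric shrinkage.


Formula: V_shrink = V_casting * shrinkage_pct / 100
V_shrink = 5483 cm^3 * 7.1 / 100 = 389.2930 cm^3

Answer: 389.2930 cm^3


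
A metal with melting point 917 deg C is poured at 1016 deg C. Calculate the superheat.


Formula: Superheat = T_pour - T_melt
Superheat = 1016 - 917 = 99 deg C


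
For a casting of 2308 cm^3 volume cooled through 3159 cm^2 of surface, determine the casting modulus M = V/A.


Formula: Casting Modulus M = V / A
M = 2308 cm^3 / 3159 cm^2 = 0.7306 cm


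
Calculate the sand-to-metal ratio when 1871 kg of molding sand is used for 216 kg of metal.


Formula: Sand-to-Metal Ratio = W_sand / W_metal
Ratio = 1871 kg / 216 kg = 8.6620

Answer: 8.6620


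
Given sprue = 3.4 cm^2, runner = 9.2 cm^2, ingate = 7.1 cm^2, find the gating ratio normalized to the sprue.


Sprue:Runner:Ingate = 1 : 9.2/3.4 : 7.1/3.4 = 1:2.71:2.09

Final answer: 1:2.71:2.09


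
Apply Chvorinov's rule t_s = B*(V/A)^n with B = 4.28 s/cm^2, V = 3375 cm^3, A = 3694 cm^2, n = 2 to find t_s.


Formula: t_s = B * (V/A)^n  (Chvorinov's rule, n=2)
Modulus M = V/A = 3375/3694 = 0.913644 cm
M^2 = 0.913644^2 = 0.834745 cm^2
t_s = 4.28 * 0.834745 = 3.5727 s

3.5727 s


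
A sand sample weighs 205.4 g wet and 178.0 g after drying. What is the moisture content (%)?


Formula: MC = (W_wet - W_dry) / W_wet * 100
Water mass = 205.4 - 178.0 = 27.4 g
MC = 27.4 / 205.4 * 100 = 13.3398%

Answer: 13.3398%


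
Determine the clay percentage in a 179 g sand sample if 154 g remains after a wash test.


Formula: Clay% = (W_total - W_washed) / W_total * 100
Clay mass = 179 - 154 = 25 g
Clay% = 25 / 179 * 100 = 13.9665%

13.9665%


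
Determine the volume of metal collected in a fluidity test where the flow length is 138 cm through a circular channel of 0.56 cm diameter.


Formula: V = pi * (d/2)^2 * L  (cylinder volume)
Radius = 0.56/2 = 0.28 cm
V = pi * 0.28^2 * 138 = 33.9895 cm^3


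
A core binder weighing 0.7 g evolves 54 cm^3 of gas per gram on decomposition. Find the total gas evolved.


Formula: V_gas = W_binder * gas_evolution_rate
V = 0.7 g * 54 cm^3/g = 37.8000 cm^3

Final answer: 37.8000 cm^3


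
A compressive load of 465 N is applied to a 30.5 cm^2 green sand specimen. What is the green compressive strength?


Formula: Compressive Strength = Force / Area
Strength = 465 N / 30.5 cm^2 = 15.2459 N/cm^2

Answer: 15.2459 N/cm^2


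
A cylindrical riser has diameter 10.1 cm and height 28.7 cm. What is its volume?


Formula: V = pi * (D/2)^2 * H  (cylinder volume)
Radius = D/2 = 10.1/2 = 5.05 cm
V = pi * 5.05^2 * 28.7 = 2299.4000 cm^3

Final answer: 2299.4000 cm^3


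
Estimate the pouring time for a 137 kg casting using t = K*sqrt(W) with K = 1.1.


Formula: t = K * sqrt(W)
sqrt(W) = sqrt(137) = 11.70470
t = 1.1 * 11.70470 = 12.8752 s


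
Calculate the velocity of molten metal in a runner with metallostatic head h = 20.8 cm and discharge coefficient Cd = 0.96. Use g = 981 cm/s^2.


Formula: v = Cd * sqrt(2 * g * h)  (Torricelli with discharge coefficient)
2*g*h = 2 * 981 * 20.8 = 40809.6 cm^2/s^2
sqrt(40809.6) = 202.01386 cm/s
v = 0.96 * 202.01386 = 193.9333 cm/s

Answer: 193.9333 cm/s


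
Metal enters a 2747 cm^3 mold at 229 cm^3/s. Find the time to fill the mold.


Formula: t_fill = V_mold / Q_flow
t = 2747 cm^3 / 229 cm^3/s = 11.9956 s

11.9956 s


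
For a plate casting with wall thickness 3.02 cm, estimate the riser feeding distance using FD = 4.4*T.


Formula: FD = 4.4 * T  (riser feeding-distance rule)
FD = 4.4 * 3.02 cm = 13.2880 cm

Final answer: 13.2880 cm


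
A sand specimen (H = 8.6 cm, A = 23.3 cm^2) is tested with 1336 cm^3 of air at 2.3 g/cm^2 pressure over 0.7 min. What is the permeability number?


Formula: Permeability Number P = (V * H) / (p * A * t)
Numerator: V * H = 1336 * 8.6 = 11489.6
Denominator: p * A * t = 2.3 * 23.3 * 0.7 = 37.513
P = 11489.6 / 37.513 = 306.2832

Final answer: 306.2832


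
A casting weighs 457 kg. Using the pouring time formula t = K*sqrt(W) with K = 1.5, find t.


Formula: t = K * sqrt(W)
sqrt(W) = sqrt(457) = 21.37756
t = 1.5 * 21.37756 = 32.0663 s

Answer: 32.0663 s


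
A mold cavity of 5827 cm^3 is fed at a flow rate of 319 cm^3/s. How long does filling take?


Formula: t_fill = V_mold / Q_flow
t = 5827 cm^3 / 319 cm^3/s = 18.2665 s

Final answer: 18.2665 s


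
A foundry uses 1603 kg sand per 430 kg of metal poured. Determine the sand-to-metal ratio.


Formula: Sand-to-Metal Ratio = W_sand / W_metal
Ratio = 1603 kg / 430 kg = 3.7279

3.7279


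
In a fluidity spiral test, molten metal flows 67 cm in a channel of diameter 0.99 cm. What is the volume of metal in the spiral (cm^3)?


Formula: V = pi * (d/2)^2 * L  (cylinder volume)
Radius = 0.99/2 = 0.495 cm
V = pi * 0.495^2 * 67 = 51.5745 cm^3

Final answer: 51.5745 cm^3


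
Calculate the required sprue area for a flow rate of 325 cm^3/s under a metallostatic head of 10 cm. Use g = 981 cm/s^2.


Formula: v = sqrt(2*g*h), A = Q/v
Velocity: v = sqrt(2 * 981 * 10) = sqrt(19620) = 140.0714 cm/s
Sprue area: A = Q / v = 325 / 140.0714 = 2.3202 cm^2


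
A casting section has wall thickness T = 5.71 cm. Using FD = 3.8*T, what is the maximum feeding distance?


Formula: FD = 3.8 * T  (riser feeding-distance rule)
FD = 3.8 * 5.71 cm = 21.6980 cm


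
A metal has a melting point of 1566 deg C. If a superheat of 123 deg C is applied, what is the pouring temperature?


Formula: T_pour = T_melt + Superheat
T_pour = 1566 + 123 = 1689 deg C

1689 deg C


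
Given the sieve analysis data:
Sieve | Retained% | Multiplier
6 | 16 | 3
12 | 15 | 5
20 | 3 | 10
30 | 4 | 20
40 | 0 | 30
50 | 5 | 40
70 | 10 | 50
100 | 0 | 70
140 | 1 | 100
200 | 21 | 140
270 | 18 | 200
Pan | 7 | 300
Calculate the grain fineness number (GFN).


Formula: GFN = sum(pct * multiplier) / sum(pct)
sum(pct * multiplier) = 9673
sum(pct) = 100
GFN = 9673 / 100 = 96.73

96.73


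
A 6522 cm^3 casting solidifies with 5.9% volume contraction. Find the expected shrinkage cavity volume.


Formula: V_shrink = V_casting * shrinkage_pct / 100
V_shrink = 6522 cm^3 * 5.9 / 100 = 384.7980 cm^3

Final answer: 384.7980 cm^3
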